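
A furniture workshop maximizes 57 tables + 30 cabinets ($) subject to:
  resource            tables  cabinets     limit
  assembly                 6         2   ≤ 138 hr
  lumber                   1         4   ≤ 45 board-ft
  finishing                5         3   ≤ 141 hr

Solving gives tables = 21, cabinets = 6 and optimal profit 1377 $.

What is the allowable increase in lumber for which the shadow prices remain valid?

49.5

Binding constraints: assembly, lumber. The basis is B = [[6,2],[1,4]] with det 22.
Per unit increase in lumber, x* moves by d = (-0.0909, 0.2727).
The basis stays optimal until finishing becomes binding; allowable increase = 49.5 board-ft.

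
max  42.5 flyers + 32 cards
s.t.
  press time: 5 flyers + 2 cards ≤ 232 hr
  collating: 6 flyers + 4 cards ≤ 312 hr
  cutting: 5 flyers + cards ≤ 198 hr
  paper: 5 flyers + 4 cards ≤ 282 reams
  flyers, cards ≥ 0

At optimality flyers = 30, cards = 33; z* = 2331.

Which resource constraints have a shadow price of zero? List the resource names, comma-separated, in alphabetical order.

cutting, press time

press time: 216/232 (slack 16)
collating: 312/312 (binding)
cutting: 183/198 (slack 15)
paper: 282/282 (binding)
By complementary slackness, a constraint with positive slack has shadow price 0 → cutting, press time.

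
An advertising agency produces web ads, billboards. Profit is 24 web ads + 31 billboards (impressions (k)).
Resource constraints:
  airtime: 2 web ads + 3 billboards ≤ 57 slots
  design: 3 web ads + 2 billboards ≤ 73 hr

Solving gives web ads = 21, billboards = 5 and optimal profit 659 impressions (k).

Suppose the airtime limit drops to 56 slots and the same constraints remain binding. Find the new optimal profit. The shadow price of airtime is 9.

Δb = -1, so new z* = 659 + (9)·(-1) = 659 − 9 = 650.

650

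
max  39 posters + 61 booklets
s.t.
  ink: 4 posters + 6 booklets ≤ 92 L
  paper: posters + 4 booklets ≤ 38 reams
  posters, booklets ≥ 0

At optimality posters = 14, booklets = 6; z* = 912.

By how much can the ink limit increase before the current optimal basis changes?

Binding constraints: ink, paper. The basis is B = [[4,6],[1,4]] with det 10.
Per unit increase in ink, x* moves by d = (0.4, -0.1).
The basis stays optimal until booklets reaches 0; allowable increase = 60 L.

60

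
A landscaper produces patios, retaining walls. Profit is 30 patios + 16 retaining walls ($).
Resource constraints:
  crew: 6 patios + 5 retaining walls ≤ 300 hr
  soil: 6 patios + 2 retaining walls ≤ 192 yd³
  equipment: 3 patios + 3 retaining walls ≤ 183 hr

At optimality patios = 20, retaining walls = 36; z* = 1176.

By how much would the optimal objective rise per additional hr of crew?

Binding: crew and soil. Non-binding: equipment (15 unused).
By complementary slackness, y = 0 for the non-binding constraint.
Dual feasibility on the basic columns requires 6·y_crew + 6·y_soil = 30, 5·y_crew + 2·y_soil = 16.
→ y_crew = 2 and y_soil = 3.
Shadow price of crew = 2.

2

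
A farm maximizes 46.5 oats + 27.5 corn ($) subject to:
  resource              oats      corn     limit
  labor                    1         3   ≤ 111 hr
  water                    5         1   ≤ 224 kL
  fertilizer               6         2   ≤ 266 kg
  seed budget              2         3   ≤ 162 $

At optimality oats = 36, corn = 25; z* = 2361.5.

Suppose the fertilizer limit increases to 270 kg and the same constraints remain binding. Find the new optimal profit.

Binding: labor and fertilizer. Non-binding: water (19 unused), seed budget (15 unused).
Slack constraints have shadow price 0 (complementary slackness).
The binding rows give the dual system: 1·y_labor + 6·y_fertilizer = 46.5 and 3·y_labor + 2·y_fertilizer = 27.5.
This yields shadow prices y_labor = 4.5, y_fertilizer = 7.
Δz = y_fertilizer·Δb = 7 × (4) = 28, so new z* = 2361.5 + 28 = 2389.5.

2389.5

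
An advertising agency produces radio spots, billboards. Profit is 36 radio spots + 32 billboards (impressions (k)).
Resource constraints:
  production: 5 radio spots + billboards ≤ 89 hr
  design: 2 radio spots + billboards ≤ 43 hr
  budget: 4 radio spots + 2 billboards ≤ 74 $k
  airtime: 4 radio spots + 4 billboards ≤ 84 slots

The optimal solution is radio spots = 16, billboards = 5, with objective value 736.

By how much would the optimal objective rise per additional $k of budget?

Check each constraint at x*: production 85/89 (slack 4); design 37/43 (slack 6); budget 74/74 (tight); airtime 84/84 (tight).
By complementary slackness, y = 0 for the non-binding constraints.
From A_Bᵀ y = c: 4·y_budget + 4·y_airtime = 36; 2·y_budget + 4·y_airtime = 32.
Solving: y_budget = 2, y_airtime = 7.
Shadow price of budget = 2.

2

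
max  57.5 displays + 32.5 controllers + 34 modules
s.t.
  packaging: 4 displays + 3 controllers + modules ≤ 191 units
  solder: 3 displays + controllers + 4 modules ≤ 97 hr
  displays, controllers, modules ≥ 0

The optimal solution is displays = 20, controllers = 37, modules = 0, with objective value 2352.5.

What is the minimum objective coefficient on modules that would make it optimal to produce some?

42

Check each constraint at x*: packaging 191/191 (tight); solder 97/97 (tight).
The binding rows give the dual system: 4·y_packaging + 3·y_solder = 57.5 and 3·y_packaging + 1·y_solder = 32.5.
→ y_packaging = 8 and y_solder = 8.5.
modules enters the basis when its profit ≥ yᵀa₃ = 8·1 + 8.5·4 = 42.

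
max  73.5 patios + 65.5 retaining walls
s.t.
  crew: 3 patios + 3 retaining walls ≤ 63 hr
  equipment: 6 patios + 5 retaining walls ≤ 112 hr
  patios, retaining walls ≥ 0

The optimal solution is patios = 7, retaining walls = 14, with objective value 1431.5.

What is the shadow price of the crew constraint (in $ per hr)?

8.5

Check each constraint at x*: crew 63/63 (tight); equipment 112/112 (tight).
The binding rows give the dual system: 3·y_crew + 6·y_equipment = 73.5 and 3·y_crew + 5·y_equipment = 65.5.
Solving: y_crew = 8.5, y_equipment = 8.
Shadow price of crew = 8.5.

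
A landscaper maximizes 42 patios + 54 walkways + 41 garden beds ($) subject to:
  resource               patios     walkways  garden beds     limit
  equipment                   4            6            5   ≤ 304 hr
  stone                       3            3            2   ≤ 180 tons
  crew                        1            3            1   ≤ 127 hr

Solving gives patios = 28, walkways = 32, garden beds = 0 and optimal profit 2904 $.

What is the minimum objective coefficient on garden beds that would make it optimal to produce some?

42

Binding: equipment and stone. Non-binding: crew (3 unused).
Slack constraints have shadow price 0 (complementary slackness).
Dual feasibility on the basic columns requires 4·y_equipment + 3·y_stone = 42, 6·y_equipment + 3·y_stone = 54.
→ y_equipment = 6 and y_stone = 6.
garden beds enters the basis when its profit ≥ yᵀa₃ = 6·5 + 6·2 = 42.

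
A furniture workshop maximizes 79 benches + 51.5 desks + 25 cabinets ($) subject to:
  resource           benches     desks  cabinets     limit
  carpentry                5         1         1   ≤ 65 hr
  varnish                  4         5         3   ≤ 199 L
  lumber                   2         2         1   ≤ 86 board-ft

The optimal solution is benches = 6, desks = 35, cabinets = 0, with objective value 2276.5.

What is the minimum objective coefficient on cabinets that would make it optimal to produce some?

Binding: carpentry and varnish. Non-binding: lumber (4 unused).
By complementary slackness, y = 0 for the non-binding constraint.
The binding rows give the dual system: 5·y_carpentry + 4·y_varnish = 79 and 1·y_carpentry + 5·y_varnish = 51.5.
→ y_carpentry = 9 and y_varnish = 8.5.
cabinets enters the basis when its profit ≥ yᵀa₃ = 9·1 + 8.5·3 = 34.5.

34.5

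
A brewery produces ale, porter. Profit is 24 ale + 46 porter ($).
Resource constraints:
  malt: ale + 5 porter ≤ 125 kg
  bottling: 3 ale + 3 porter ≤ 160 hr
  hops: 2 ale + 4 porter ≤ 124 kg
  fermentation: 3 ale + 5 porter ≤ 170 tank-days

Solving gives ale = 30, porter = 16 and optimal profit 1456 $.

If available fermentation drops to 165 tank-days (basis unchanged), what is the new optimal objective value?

Check each constraint at x*: malt 110/125 (slack 15); bottling 138/160 (slack 22); hops 124/124 (tight); fermentation 170/170 (tight).
Slack constraints have shadow price 0 (complementary slackness).
From A_Bᵀ y = c: 2·y_hops + 3·y_fermentation = 24; 4·y_hops + 5·y_fermentation = 46.
This yields shadow prices y_hops = 9, y_fermentation = 2.
Δz = y_fermentation·Δb = 2 × (-5) = -10, so new z* = 1456 − 10 = 1446.

1446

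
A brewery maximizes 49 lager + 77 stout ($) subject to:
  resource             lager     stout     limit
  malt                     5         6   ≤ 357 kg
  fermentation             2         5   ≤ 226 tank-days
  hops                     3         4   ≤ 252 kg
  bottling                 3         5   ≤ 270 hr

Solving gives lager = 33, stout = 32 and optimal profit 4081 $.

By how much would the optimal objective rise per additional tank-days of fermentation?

Binding: malt and fermentation. Non-binding: hops (25 unused), bottling (11 unused).
Since hops, bottling are not tight, their duals are 0.
From A_Bᵀ y = c: 5·y_malt + 2·y_fermentation = 49; 6·y_malt + 5·y_fermentation = 77.
This yields shadow prices y_malt = 7, y_fermentation = 7.
Shadow price of fermentation = 7.

7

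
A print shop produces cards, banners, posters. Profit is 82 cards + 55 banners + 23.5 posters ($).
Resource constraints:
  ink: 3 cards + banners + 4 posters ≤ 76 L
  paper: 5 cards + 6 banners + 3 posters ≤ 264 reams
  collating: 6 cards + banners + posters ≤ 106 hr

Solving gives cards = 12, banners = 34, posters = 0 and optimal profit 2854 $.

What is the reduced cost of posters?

Binding: paper and collating. Non-binding: ink (6 unused).
By complementary slackness, y = 0 for the non-binding constraint.
The binding rows give the dual system: 5·y_paper + 6·y_collating = 82 and 6·y_paper + 1·y_collating = 55.
This yields shadow prices y_paper = 8, y_collating = 7.
Reduced cost of posters: c₃ − yᵀa₃ = 23.5 − (8·3 + 7·1) = 23.5 − 31 = -7.5.

-7.5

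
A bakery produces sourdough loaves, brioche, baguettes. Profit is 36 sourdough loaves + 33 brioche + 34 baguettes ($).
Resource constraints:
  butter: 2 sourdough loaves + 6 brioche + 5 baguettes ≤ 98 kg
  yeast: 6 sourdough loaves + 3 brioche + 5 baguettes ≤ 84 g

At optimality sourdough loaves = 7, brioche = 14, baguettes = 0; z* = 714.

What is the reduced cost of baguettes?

Both butter and yeast are binding at x*.
From A_Bᵀ y = c: 2·y_butter + 6·y_yeast = 36; 6·y_butter + 3·y_yeast = 33.
→ y_butter = 3 and y_yeast = 5.
Reduced cost of baguettes: c₃ − yᵀa₃ = 34 − (3·5 + 5·5) = 34 − 40 = -6.

-6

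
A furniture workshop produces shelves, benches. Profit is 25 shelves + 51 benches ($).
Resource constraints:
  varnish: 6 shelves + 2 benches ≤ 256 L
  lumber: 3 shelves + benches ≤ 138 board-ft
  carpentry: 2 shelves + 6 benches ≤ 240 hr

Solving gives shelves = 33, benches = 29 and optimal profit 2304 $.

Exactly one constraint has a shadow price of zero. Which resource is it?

varnish: 256/256 (binding)
lumber: 128/138 (slack 10)
carpentry: 240/240 (binding)
By complementary slackness, a constraint with positive slack has shadow price 0 → lumber.

lumber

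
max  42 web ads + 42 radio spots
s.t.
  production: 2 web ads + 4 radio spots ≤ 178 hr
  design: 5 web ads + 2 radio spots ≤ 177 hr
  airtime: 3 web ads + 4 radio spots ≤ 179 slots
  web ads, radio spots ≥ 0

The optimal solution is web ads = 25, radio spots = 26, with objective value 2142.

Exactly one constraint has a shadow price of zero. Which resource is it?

production: 154/178 (slack 24)
design: 177/177 (binding)
airtime: 179/179 (binding)
By complementary slackness, a constraint with positive slack has shadow price 0 → production.

production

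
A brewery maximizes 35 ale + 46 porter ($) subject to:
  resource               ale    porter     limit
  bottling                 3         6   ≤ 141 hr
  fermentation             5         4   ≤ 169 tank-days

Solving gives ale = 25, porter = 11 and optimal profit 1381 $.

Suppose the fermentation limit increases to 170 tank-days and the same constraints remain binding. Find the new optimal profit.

1385

Check each constraint at x*: bottling 141/141 (tight); fermentation 169/169 (tight).
Dual feasibility on the basic columns requires 3·y_bottling + 5·y_fermentation = 35, 6·y_bottling + 4·y_fermentation = 46.
Solving: y_bottling = 5, y_fermentation = 4.
Δz = y_fermentation·Δb = 4 × (1) = 4, so new z* = 1381 + 4 = 1385.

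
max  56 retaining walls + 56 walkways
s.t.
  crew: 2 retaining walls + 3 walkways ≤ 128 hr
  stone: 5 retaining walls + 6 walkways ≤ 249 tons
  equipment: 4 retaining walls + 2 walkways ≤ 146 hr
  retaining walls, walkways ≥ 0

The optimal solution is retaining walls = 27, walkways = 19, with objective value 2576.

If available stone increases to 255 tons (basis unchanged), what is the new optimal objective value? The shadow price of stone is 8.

Δb = 6, so new z* = 2576 + (8)·(6) = 2576 + 48 = 2624.

2624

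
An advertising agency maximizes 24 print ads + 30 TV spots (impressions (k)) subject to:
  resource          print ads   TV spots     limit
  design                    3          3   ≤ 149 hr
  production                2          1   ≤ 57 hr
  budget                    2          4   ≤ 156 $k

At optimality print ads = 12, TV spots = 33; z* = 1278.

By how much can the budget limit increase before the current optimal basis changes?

28

Binding constraints: production, budget. The basis is B = [[2,1],[2,4]] with det 6.
Per unit increase in budget, x* moves by d = (-0.1667, 0.3333).
The basis stays optimal until design becomes binding; allowable increase = 28 $k.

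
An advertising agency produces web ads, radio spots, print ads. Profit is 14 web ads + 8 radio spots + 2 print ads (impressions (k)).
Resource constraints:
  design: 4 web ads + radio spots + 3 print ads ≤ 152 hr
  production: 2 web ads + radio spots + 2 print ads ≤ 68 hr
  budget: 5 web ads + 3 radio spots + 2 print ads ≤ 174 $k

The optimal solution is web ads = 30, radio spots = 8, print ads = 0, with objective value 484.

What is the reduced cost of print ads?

At the optimum: design uses 128 of 152 (slack = 24); production uses 68 of 68 (binding); budget uses 174 of 174 (binding).
Since design is not tight, its dual is 0.
From A_Bᵀ y = c: 2·y_production + 5·y_budget = 14; 1·y_production + 3·y_budget = 8.
→ y_production = 2 and y_budget = 2.
Reduced cost of print ads: c₃ − yᵀa₃ = 2 − (2·2 + 2·2) = 2 − 8 = -6.

-6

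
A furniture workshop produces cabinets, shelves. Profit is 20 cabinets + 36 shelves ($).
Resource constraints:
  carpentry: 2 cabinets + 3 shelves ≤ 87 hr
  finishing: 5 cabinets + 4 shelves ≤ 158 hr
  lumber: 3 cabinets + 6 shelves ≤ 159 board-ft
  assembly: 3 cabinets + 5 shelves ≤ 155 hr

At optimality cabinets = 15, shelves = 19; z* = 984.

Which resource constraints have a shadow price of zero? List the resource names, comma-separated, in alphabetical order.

assembly, finishing

carpentry: 87/87 (binding)
finishing: 151/158 (slack 7)
lumber: 159/159 (binding)
assembly: 140/155 (slack 15)
By complementary slackness, a constraint with positive slack has shadow price 0 → assembly, finishing.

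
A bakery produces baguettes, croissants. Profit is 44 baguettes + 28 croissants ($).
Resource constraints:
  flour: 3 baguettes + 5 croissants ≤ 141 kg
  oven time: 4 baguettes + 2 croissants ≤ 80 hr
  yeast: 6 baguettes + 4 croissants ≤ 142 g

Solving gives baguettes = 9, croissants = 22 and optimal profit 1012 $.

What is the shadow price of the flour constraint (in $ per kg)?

Binding: oven time and yeast. Non-binding: flour (4 unused).
Since flour is not tight, its dual is 0.
From A_Bᵀ y = c: 4·y_oven time + 6·y_yeast = 44; 2·y_oven time + 4·y_yeast = 28.
→ y_oven time = 2 and y_yeast = 6.
Shadow price of flour = 0.

0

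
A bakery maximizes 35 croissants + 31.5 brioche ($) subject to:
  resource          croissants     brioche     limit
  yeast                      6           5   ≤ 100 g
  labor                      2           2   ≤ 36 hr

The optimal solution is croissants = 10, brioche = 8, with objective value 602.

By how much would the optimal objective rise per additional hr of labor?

7

At the optimum: yeast uses 100 of 100 (binding); labor uses 36 of 36 (binding).
From A_Bᵀ y = c: 6·y_yeast + 2·y_labor = 35; 5·y_yeast + 2·y_labor = 31.5.
This yields shadow prices y_yeast = 3.5, y_labor = 7.
Shadow price of labor = 7.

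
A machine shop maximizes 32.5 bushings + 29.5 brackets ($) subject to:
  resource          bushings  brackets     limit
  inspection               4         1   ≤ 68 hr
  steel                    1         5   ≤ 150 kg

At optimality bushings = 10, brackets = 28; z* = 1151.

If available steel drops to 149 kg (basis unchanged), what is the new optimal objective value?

1146.5

Check each constraint at x*: inspection 68/68 (tight); steel 150/150 (tight).
From A_Bᵀ y = c: 4·y_inspection + 1·y_steel = 32.5; 1·y_inspection + 5·y_steel = 29.5.
This yields shadow prices y_inspection = 7, y_steel = 4.5.
Δz = y_steel·Δb = 4.5 × (-1) = -4.5, so new z* = 1151 − 4.5 = 1146.5.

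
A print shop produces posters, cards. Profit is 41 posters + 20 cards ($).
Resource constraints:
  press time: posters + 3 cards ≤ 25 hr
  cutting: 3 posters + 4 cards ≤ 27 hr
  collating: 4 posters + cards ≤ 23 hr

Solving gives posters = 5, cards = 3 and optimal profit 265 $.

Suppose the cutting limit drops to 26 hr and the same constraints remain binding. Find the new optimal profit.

262

Check each constraint at x*: press time 14/25 (slack 11); cutting 27/27 (tight); collating 23/23 (tight).
By complementary slackness, y = 0 for the non-binding constraint.
From A_Bᵀ y = c: 3·y_cutting + 4·y_collating = 41; 4·y_cutting + 1·y_collating = 20.
This yields shadow prices y_cutting = 3, y_collating = 8.
Δz = y_cutting·Δb = 3 × (-1) = -3, so new z* = 265 − 3 = 262.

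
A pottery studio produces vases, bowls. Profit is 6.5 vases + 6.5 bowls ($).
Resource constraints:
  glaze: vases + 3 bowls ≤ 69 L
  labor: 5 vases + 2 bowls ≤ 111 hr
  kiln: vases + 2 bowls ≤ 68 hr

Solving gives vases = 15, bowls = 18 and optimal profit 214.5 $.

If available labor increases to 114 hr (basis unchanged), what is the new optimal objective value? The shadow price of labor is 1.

Δb = 3, so new z* = 214.5 + (1)·(3) = 214.5 + 3 = 217.5.

217.5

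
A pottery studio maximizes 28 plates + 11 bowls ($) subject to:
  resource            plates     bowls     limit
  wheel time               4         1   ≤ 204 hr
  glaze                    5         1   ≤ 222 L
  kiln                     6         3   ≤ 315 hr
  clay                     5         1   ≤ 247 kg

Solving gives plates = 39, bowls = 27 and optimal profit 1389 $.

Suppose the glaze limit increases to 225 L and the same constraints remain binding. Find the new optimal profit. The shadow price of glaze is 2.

Δb = 3, so new z* = 1389 + (2)·(3) = 1389 + 6 = 1395.

1395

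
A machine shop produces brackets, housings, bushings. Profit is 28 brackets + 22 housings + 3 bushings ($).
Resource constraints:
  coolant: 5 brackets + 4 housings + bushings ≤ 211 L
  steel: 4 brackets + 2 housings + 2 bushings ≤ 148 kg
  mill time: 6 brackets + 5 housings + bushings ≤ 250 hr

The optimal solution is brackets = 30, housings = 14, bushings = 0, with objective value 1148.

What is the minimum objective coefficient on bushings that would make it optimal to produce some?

6

Binding: steel and mill time. Non-binding: coolant (5 unused).
Since coolant is not tight, its dual is 0.
From A_Bᵀ y = c: 4·y_steel + 6·y_mill time = 28; 2·y_steel + 5·y_mill time = 22.
This yields shadow prices y_steel = 1, y_mill time = 4.
bushings enters the basis when its profit ≥ yᵀa₃ = 1·2 + 4·1 = 6.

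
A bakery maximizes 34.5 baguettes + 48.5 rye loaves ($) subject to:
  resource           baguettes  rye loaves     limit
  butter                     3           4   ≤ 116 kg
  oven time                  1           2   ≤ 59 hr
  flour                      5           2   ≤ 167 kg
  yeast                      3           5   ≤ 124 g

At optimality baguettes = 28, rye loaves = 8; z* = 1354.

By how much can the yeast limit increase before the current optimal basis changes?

Binding constraints: butter, yeast. The basis is B = [[3,4],[3,5]] with det 3.
Per unit increase in yeast, x* moves by d = (-1.3333, 1).
The basis stays optimal until baguettes reaches 0; allowable increase = 21 g.

21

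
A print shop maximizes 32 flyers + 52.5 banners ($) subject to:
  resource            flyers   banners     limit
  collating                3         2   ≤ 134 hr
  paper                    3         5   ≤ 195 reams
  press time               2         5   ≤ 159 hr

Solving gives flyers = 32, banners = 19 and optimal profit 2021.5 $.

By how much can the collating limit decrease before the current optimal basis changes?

70.4

Binding constraints: collating, press time. The basis is B = [[3,2],[2,5]] with det 11.
Per unit decrease in collating, x* moves by d = (-0.4545, 0.1818).
The basis stays optimal until flyers reaches 0; allowable decrease = 70.4 hr.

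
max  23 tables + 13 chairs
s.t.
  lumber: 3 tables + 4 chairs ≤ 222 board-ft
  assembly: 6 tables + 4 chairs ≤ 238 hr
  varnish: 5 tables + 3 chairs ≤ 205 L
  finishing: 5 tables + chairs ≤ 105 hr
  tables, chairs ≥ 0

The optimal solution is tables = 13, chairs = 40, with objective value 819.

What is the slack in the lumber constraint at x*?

lumber used = 3·13 + 4·40 = 199; slack = 222 − 199 = 23.

23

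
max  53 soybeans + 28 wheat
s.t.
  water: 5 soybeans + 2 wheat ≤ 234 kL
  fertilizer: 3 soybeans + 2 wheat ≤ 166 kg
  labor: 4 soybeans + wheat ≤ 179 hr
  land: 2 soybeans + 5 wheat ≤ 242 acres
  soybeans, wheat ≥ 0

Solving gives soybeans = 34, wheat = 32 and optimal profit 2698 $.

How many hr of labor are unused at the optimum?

11

labor used = 4·34 + 1·32 = 168; slack = 179 − 168 = 11.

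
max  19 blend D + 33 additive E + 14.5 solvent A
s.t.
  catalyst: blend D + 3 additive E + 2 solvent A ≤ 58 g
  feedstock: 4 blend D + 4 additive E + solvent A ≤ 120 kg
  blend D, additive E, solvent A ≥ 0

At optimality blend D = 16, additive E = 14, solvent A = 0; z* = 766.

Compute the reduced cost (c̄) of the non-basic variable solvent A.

-2.5

Both catalyst and feedstock are binding at x*.
Dual feasibility on the basic columns requires 1·y_catalyst + 4·y_feedstock = 19, 3·y_catalyst + 4·y_feedstock = 33.
→ y_catalyst = 7 and y_feedstock = 3.
Reduced cost of solvent A: c₃ − yᵀa₃ = 14.5 − (7·2 + 3·1) = 14.5 − 17 = -2.5.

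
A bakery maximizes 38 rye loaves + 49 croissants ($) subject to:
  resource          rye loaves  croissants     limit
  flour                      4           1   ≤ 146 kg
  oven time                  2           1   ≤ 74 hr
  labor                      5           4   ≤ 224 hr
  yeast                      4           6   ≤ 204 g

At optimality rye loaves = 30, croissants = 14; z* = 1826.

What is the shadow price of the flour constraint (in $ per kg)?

At the optimum: flour uses 134 of 146 (slack = 12); oven time uses 74 of 74 (binding); labor uses 206 of 224 (slack = 18); yeast uses 204 of 204 (binding).
Slack constraints have shadow price 0 (complementary slackness).
The binding rows give the dual system: 2·y_oven time + 4·y_yeast = 38 and 1·y_oven time + 6·y_yeast = 49.
→ y_oven time = 4 and y_yeast = 7.5.
Shadow price of flour = 0.

0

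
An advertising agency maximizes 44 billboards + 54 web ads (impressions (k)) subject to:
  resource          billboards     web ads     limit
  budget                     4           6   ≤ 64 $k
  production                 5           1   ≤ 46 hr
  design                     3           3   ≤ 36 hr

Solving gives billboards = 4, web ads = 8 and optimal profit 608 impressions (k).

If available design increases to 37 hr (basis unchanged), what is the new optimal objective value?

Binding: budget and design. Non-binding: production (18 unused).
Since production is not tight, its dual is 0.
The binding rows give the dual system: 4·y_budget + 3·y_design = 44 and 6·y_budget + 3·y_design = 54.
Solving: y_budget = 5, y_design = 8.
Δz = y_design·Δb = 8 × (1) = 8, so new z* = 608 + 8 = 616.

616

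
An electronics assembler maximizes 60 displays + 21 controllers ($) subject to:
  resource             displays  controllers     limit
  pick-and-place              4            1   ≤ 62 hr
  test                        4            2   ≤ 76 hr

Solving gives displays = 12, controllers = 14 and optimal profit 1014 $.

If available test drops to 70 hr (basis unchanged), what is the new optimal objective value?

978

Check each constraint at x*: pick-and-place 62/62 (tight); test 76/76 (tight).
Dual feasibility on the basic columns requires 4·y_pick-and-place + 4·y_test = 60, 1·y_pick-and-place + 2·y_test = 21.
Solving: y_pick-and-place = 9, y_test = 6.
Δz = y_test·Δb = 6 × (-6) = -36, so new z* = 1014 − 36 = 978.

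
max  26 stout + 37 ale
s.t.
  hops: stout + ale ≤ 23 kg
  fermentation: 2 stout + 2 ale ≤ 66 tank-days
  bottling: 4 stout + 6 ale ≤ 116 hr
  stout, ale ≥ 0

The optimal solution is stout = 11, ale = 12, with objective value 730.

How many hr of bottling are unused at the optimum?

bottling used = 4·11 + 6·12 = 116; slack = 116 − 116 = 0.

0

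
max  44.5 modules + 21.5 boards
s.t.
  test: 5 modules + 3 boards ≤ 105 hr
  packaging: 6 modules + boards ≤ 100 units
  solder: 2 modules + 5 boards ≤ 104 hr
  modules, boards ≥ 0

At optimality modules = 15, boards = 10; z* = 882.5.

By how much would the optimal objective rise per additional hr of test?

6.5

At the optimum: test uses 105 of 105 (binding); packaging uses 100 of 100 (binding); solder uses 80 of 104 (slack = 24).
By complementary slackness, y = 0 for the non-binding constraint.
The binding rows give the dual system: 5·y_test + 6·y_packaging = 44.5 and 3·y_test + 1·y_packaging = 21.5.
→ y_test = 6.5 and y_packaging = 2.
Shadow price of test = 6.5.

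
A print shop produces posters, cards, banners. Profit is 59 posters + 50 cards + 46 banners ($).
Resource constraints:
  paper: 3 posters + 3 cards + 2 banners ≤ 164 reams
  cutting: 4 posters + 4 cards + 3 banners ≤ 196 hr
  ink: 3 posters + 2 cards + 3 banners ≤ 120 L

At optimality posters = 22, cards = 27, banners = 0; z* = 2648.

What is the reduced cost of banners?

Binding: cutting and ink. Non-binding: paper (17 unused).
Since paper is not tight, its dual is 0.
From A_Bᵀ y = c: 4·y_cutting + 3·y_ink = 59; 4·y_cutting + 2·y_ink = 50.
→ y_cutting = 8 and y_ink = 9.
Reduced cost of banners: c₃ − yᵀa₃ = 46 − (8·3 + 9·3) = 46 − 51 = -5.

-5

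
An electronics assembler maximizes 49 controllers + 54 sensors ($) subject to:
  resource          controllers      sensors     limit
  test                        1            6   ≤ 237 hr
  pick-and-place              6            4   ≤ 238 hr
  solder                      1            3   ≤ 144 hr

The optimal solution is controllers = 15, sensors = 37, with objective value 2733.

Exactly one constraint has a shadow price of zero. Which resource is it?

solder

test: 237/237 (binding)
pick-and-place: 238/238 (binding)
solder: 126/144 (slack 18)
By complementary slackness, a constraint with positive slack has shadow price 0 → solder.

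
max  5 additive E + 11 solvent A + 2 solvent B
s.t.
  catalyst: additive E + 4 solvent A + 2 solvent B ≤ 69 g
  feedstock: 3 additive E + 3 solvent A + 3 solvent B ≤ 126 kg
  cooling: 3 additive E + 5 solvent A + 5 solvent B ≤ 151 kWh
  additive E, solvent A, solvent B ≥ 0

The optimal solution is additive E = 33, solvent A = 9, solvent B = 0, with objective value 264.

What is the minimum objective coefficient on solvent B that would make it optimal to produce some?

7

Check each constraint at x*: catalyst 69/69 (tight); feedstock 126/126 (tight); cooling 144/151 (slack 7).
Slack constraints have shadow price 0 (complementary slackness).
From A_Bᵀ y = c: 1·y_catalyst + 3·y_feedstock = 5; 4·y_catalyst + 3·y_feedstock = 11.
Solving: y_catalyst = 2, y_feedstock = 1.
solvent B enters the basis when its profit ≥ yᵀa₃ = 2·2 + 1·3 = 7.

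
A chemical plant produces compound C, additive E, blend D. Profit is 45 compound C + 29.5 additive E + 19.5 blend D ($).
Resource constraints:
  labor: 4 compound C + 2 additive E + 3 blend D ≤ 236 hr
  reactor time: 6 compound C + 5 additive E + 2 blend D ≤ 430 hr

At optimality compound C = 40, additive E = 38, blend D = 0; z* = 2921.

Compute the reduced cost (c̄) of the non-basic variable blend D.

-5.5

Check each constraint at x*: labor 236/236 (tight); reactor time 430/430 (tight).
From A_Bᵀ y = c: 4·y_labor + 6·y_reactor time = 45; 2·y_labor + 5·y_reactor time = 29.5.
→ y_labor = 6 and y_reactor time = 3.5.
Reduced cost of blend D: c₃ − yᵀa₃ = 19.5 − (6·3 + 3.5·2) = 19.5 − 25 = -5.5.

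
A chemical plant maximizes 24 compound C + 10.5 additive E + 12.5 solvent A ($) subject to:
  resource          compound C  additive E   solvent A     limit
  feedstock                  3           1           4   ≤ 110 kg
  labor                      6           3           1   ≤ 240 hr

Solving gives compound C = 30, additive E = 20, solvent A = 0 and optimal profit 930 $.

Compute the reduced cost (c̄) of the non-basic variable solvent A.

Check each constraint at x*: feedstock 110/110 (tight); labor 240/240 (tight).
From A_Bᵀ y = c: 3·y_feedstock + 6·y_labor = 24; 1·y_feedstock + 3·y_labor = 10.5.
Solving: y_feedstock = 3, y_labor = 2.5.
Reduced cost of solvent A: c₃ − yᵀa₃ = 12.5 − (3·4 + 2.5·1) = 12.5 − 14.5 = -2.

-2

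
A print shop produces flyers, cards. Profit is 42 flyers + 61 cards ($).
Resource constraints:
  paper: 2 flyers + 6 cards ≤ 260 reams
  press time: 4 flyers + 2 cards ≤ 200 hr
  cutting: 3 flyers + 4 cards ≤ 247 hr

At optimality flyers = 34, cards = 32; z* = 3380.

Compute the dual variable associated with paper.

Check each constraint at x*: paper 260/260 (tight); press time 200/200 (tight); cutting 230/247 (slack 17).
Since cutting is not tight, its dual is 0.
Dual feasibility on the basic columns requires 2·y_paper + 4·y_press time = 42, 6·y_paper + 2·y_press time = 61.
This yields shadow prices y_paper = 8, y_press time = 6.5.
Shadow price of paper = 8.

8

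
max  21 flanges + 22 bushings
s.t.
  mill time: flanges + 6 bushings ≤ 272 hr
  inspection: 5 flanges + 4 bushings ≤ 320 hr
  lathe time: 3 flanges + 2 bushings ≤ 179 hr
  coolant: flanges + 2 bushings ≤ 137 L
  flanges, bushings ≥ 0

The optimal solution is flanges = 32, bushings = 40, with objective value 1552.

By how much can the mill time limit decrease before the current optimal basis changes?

39

Binding constraints: mill time, inspection. The basis is B = [[1,6],[5,4]] with det -26.
Per unit decrease in mill time, x* moves by d = (0.1538, -0.1923).
The basis stays optimal until lathe time becomes binding; allowable decrease = 39 hr.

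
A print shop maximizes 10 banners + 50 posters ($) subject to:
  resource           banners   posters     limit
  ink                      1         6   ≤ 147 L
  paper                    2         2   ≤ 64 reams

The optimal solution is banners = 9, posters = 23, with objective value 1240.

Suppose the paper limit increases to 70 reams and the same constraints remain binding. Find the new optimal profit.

At the optimum: ink uses 147 of 147 (binding); paper uses 64 of 64 (binding).
Dual feasibility on the basic columns requires 1·y_ink + 2·y_paper = 10, 6·y_ink + 2·y_paper = 50.
This yields shadow prices y_ink = 8, y_paper = 1.
Δz = y_paper·Δb = 1 × (6) = 6, so new z* = 1240 + 6 = 1246.

1246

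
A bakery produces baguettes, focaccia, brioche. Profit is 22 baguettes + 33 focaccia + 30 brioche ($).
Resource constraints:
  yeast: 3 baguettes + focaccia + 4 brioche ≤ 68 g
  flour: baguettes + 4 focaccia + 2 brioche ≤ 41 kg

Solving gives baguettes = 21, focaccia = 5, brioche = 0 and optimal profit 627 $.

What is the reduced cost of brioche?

-4

Both yeast and flour are binding at x*.
Dual feasibility on the basic columns requires 3·y_yeast + 1·y_flour = 22, 1·y_yeast + 4·y_flour = 33.
→ y_yeast = 5 and y_flour = 7.
Reduced cost of brioche: c₃ − yᵀa₃ = 30 − (5·4 + 7·2) = 30 − 34 = -4.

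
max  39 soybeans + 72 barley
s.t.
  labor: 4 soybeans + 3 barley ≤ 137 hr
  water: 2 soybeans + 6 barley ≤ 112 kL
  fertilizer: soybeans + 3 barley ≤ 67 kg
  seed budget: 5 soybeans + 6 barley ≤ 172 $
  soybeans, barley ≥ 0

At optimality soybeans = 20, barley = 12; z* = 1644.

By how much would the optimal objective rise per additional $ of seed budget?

Check each constraint at x*: labor 116/137 (slack 21); water 112/112 (tight); fertilizer 56/67 (slack 11); seed budget 172/172 (tight).
Since labor, fertilizer are not tight, their duals are 0.
The binding rows give the dual system: 2·y_water + 5·y_seed budget = 39 and 6·y_water + 6·y_seed budget = 72.
Solving: y_water = 7, y_seed budget = 5.
Shadow price of seed budget = 5.

5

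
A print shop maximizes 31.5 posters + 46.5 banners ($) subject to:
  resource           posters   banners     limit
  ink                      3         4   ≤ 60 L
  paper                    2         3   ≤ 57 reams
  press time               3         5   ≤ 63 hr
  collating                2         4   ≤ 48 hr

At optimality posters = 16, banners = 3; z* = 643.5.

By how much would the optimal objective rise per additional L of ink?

Binding: ink and press time. Non-binding: paper (16 unused), collating (4 unused).
Since paper, collating are not tight, their duals are 0.
From A_Bᵀ y = c: 3·y_ink + 3·y_press time = 31.5; 4·y_ink + 5·y_press time = 46.5.
→ y_ink = 6 and y_press time = 4.5.
Shadow price of ink = 6.

6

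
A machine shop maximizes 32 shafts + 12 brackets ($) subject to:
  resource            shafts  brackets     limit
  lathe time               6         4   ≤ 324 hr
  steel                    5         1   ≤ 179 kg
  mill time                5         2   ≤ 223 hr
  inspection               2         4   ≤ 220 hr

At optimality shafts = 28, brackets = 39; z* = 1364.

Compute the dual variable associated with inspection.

At the optimum: lathe time uses 324 of 324 (binding); steel uses 179 of 179 (binding); mill time uses 218 of 223 (slack = 5); inspection uses 212 of 220 (slack = 8).
By complementary slackness, y = 0 for the non-binding constraints.
From A_Bᵀ y = c: 6·y_lathe time + 5·y_steel = 32; 4·y_lathe time + 1·y_steel = 12.
This yields shadow prices y_lathe time = 2, y_steel = 4.
Shadow price of inspection = 0.

0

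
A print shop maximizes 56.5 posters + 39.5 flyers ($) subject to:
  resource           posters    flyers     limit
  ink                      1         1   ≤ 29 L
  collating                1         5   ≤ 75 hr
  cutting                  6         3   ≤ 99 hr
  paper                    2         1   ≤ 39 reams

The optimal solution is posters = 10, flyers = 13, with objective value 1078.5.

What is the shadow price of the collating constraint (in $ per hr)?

2.5

Check each constraint at x*: ink 23/29 (slack 6); collating 75/75 (tight); cutting 99/99 (tight); paper 33/39 (slack 6).
By complementary slackness, y = 0 for the non-binding constraints.
From A_Bᵀ y = c: 1·y_collating + 6·y_cutting = 56.5; 5·y_collating + 3·y_cutting = 39.5.
Solving: y_collating = 2.5, y_cutting = 9.
Shadow price of collating = 2.5.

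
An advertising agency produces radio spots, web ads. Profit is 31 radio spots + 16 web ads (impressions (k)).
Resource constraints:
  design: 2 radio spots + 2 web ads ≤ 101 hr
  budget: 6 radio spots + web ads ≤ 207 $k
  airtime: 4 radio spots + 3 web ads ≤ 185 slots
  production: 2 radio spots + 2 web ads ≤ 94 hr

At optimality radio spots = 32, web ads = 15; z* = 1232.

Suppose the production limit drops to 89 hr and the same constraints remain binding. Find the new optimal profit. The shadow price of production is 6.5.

1199.5

Δb = -5, so new z* = 1232 + (6.5)·(-5) = 1232 − 32.5 = 1199.5.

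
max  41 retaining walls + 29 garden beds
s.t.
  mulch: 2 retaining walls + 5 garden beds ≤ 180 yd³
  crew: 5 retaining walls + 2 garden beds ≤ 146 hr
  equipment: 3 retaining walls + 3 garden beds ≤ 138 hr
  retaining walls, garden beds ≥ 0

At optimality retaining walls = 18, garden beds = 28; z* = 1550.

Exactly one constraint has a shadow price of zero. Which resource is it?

mulch: 176/180 (slack 4)
crew: 146/146 (binding)
equipment: 138/138 (binding)
By complementary slackness, a constraint with positive slack has shadow price 0 → mulch.

mulch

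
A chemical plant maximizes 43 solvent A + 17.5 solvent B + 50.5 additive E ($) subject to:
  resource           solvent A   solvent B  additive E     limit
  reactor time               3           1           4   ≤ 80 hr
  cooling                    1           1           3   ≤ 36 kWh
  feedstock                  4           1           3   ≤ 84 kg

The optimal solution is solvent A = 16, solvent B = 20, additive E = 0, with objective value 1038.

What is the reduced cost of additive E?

Binding: cooling and feedstock. Non-binding: reactor time (12 unused).
By complementary slackness, y = 0 for the non-binding constraint.
From A_Bᵀ y = c: 1·y_cooling + 4·y_feedstock = 43; 1·y_cooling + 1·y_feedstock = 17.5.
→ y_cooling = 9 and y_feedstock = 8.5.
Reduced cost of additive E: c₃ − yᵀa₃ = 50.5 − (9·3 + 8.5·3) = 50.5 − 52.5 = -2.

-2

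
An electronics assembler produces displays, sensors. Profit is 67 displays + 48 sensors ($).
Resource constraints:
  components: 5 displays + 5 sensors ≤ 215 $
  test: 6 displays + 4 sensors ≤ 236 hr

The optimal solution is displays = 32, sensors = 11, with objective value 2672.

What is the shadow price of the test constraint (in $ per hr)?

9.5

At the optimum: components uses 215 of 215 (binding); test uses 236 of 236 (binding).
From A_Bᵀ y = c: 5·y_components + 6·y_test = 67; 5·y_components + 4·y_test = 48.
→ y_components = 2 and y_test = 9.5.
Shadow price of test = 9.5.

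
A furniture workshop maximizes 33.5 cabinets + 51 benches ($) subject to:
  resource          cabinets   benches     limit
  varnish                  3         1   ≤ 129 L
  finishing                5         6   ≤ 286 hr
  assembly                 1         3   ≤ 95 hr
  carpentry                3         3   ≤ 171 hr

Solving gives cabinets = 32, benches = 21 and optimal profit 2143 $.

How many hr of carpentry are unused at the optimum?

carpentry used = 3·32 + 3·21 = 159; slack = 171 − 159 = 12.

12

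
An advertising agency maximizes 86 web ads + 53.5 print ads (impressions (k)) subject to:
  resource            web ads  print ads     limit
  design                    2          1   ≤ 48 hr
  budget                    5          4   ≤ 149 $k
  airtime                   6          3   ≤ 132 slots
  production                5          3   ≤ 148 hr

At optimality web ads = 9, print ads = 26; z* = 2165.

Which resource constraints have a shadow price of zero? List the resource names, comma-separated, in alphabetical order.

design: 44/48 (slack 4)
budget: 149/149 (binding)
airtime: 132/132 (binding)
production: 123/148 (slack 25)
By complementary slackness, a constraint with positive slack has shadow price 0 → design, production.

design, production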